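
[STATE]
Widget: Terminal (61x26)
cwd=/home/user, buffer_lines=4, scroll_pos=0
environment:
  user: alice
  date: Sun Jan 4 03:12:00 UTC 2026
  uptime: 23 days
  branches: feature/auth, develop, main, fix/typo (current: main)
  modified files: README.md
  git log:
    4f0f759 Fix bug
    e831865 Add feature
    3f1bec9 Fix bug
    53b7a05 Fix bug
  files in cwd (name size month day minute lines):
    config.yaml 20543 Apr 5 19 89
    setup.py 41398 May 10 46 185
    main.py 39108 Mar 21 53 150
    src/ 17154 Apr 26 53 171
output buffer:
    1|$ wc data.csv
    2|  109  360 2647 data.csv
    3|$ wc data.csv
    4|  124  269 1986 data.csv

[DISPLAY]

$ wc data.csv                                                
  109  360 2647 data.csv                                     
$ wc data.csv                                                
  124  269 1986 data.csv                                     
$ █                                                          
                                                             
                                                             
                                                             
                                                             
                                                             
                                                             
                                                             
                                                             
                                                             
                                                             
                                                             
                                                             
                                                             
                                                             
                                                             
                                                             
                                                             
                                                             
                                                             
                                                             
                                                             


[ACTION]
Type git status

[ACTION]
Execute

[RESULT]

$ wc data.csv                                                
  109  360 2647 data.csv                                     
$ wc data.csv                                                
  124  269 1986 data.csv                                     
$ git status                                                 
On branch main                                               
Changes not staged for commit:                               
                                                             
        modified:   README.md                                
$ █                                                          
                                                             
                                                             
                                                             
                                                             
                                                             
                                                             
                                                             
                                                             
                                                             
                                                             
                                                             
                                                             
                                                             
                                                             
                                                             
                                                             


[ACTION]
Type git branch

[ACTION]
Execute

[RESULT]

$ wc data.csv                                                
  109  360 2647 data.csv                                     
$ wc data.csv                                                
  124  269 1986 data.csv                                     
$ git status                                                 
On branch main                                               
Changes not staged for commit:                               
                                                             
        modified:   README.md                                
$ git branch                                                 
  feature/auth                                               
  develop                                                    
* main                                                       
  fix/typo                                                   
$ █                                                          
                                                             
                                                             
                                                             
                                                             
                                                             
                                                             
                                                             
                                                             
                                                             
                                                             
                                                             


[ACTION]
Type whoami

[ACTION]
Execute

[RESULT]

$ wc data.csv                                                
  109  360 2647 data.csv                                     
$ wc data.csv                                                
  124  269 1986 data.csv                                     
$ git status                                                 
On branch main                                               
Changes not staged for commit:                               
                                                             
        modified:   README.md                                
$ git branch                                                 
  feature/auth                                               
  develop                                                    
* main                                                       
  fix/typo                                                   
$ whoami                                                     
alice                                                        
$ █                                                          
                                                             
                                                             
                                                             
                                                             
                                                             
                                                             
                                                             
                                                             
                                                             


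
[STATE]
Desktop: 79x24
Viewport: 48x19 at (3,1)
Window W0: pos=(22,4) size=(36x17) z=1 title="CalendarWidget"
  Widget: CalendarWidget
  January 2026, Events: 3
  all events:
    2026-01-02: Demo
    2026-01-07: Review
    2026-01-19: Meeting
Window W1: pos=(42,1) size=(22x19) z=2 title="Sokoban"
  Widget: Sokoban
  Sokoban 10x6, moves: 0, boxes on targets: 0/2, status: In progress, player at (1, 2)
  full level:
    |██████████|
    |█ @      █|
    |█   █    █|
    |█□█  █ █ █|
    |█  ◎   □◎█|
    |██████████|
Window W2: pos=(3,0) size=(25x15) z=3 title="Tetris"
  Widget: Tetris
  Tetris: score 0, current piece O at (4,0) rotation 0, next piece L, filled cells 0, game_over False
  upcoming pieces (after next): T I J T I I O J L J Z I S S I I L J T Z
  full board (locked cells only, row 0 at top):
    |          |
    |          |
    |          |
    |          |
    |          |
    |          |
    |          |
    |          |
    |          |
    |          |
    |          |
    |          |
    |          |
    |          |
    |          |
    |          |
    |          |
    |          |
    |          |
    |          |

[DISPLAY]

┃ Tetris                ┃              ┏━━━━━━━━
┠───────────────────────┨              ┃ Sokoban
┃          │Next:       ┃              ┠────────
┃          │  ▒         ┃━━━━━━━━━━━━━━┃████████
┃          │▒▒▒         ┃ndarWidget    ┃█ @     
┃          │            ┃──────────────┃█   █   
┃          │            ┃      January ┃█□█  █ █
┃          │            ┃ We Th Fr Sa S┃█  ◎   □
┃          │Score:      ┃     1  2*  3 ┃████████
┃          │0           ┃  7*  8  9 10 ┃Moves: 0
┃          │            ┃ 14 15 16 17 1┃        
┃          │            ┃0 21 22 23 24 ┃        
┃          │            ┃ 28 29 30 31  ┃        
┗━━━━━━━━━━━━━━━━━━━━━━━┛              ┃        
                   ┃                   ┃        
                   ┃                   ┃        
                   ┃                   ┃        
                   ┃                   ┃        
                   ┃                   ┗━━━━━━━━


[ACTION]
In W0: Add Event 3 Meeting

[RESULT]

┃ Tetris                ┃              ┏━━━━━━━━
┠───────────────────────┨              ┃ Sokoban
┃          │Next:       ┃              ┠────────
┃          │  ▒         ┃━━━━━━━━━━━━━━┃████████
┃          │▒▒▒         ┃ndarWidget    ┃█ @     
┃          │            ┃──────────────┃█   █   
┃          │            ┃      January ┃█□█  █ █
┃          │            ┃ We Th Fr Sa S┃█  ◎   □
┃          │Score:      ┃     1  2*  3*┃████████
┃          │0           ┃  7*  8  9 10 ┃Moves: 0
┃          │            ┃ 14 15 16 17 1┃        
┃          │            ┃0 21 22 23 24 ┃        
┃          │            ┃ 28 29 30 31  ┃        
┗━━━━━━━━━━━━━━━━━━━━━━━┛              ┃        
                   ┃                   ┃        
                   ┃                   ┃        
                   ┃                   ┃        
                   ┃                   ┃        
                   ┃                   ┗━━━━━━━━


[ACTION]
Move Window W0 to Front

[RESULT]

┃ Tetris                ┃              ┏━━━━━━━━
┠───────────────────────┨              ┃ Sokoban
┃          │Next:       ┃              ┠────────
┃          │  ▒    ┏━━━━━━━━━━━━━━━━━━━━━━━━━━━━
┃          │▒▒▒    ┃ CalendarWidget             
┃          │       ┠────────────────────────────
┃          │       ┃           January 2026     
┃          │       ┃Mo Tu We Th Fr Sa Su        
┃          │Score: ┃          1  2*  3*  4      
┃          │0      ┃ 5  6  7*  8  9 10 11       
┃          │       ┃12 13 14 15 16 17 18        
┃          │       ┃19* 20 21 22 23 24 25       
┃          │       ┃26 27 28 29 30 31           
┗━━━━━━━━━━━━━━━━━━┃                            
                   ┃                            
                   ┃                            
                   ┃                            
                   ┃                            
                   ┃                            


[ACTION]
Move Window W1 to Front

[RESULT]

┃ Tetris                ┃              ┏━━━━━━━━
┠───────────────────────┨              ┃ Sokoban
┃          │Next:       ┃              ┠────────
┃          │  ▒    ┏━━━━━━━━━━━━━━━━━━━┃████████
┃          │▒▒▒    ┃ CalendarWidget    ┃█ @     
┃          │       ┠───────────────────┃█   █   
┃          │       ┃           January ┃█□█  █ █
┃          │       ┃Mo Tu We Th Fr Sa S┃█  ◎   □
┃          │Score: ┃          1  2*  3*┃████████
┃          │0      ┃ 5  6  7*  8  9 10 ┃Moves: 0
┃          │       ┃12 13 14 15 16 17 1┃        
┃          │       ┃19* 20 21 22 23 24 ┃        
┃          │       ┃26 27 28 29 30 31  ┃        
┗━━━━━━━━━━━━━━━━━━┃                   ┃        
                   ┃                   ┃        
                   ┃                   ┃        
                   ┃                   ┃        
                   ┃                   ┃        
                   ┃                   ┗━━━━━━━━


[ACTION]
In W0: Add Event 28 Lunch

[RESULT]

┃ Tetris                ┃              ┏━━━━━━━━
┠───────────────────────┨              ┃ Sokoban
┃          │Next:       ┃              ┠────────
┃          │  ▒    ┏━━━━━━━━━━━━━━━━━━━┃████████
┃          │▒▒▒    ┃ CalendarWidget    ┃█ @     
┃          │       ┠───────────────────┃█   █   
┃          │       ┃           January ┃█□█  █ █
┃          │       ┃Mo Tu We Th Fr Sa S┃█  ◎   □
┃          │Score: ┃          1  2*  3*┃████████
┃          │0      ┃ 5  6  7*  8  9 10 ┃Moves: 0
┃          │       ┃12 13 14 15 16 17 1┃        
┃          │       ┃19* 20 21 22 23 24 ┃        
┃          │       ┃26 27 28* 29 30 31 ┃        
┗━━━━━━━━━━━━━━━━━━┃                   ┃        
                   ┃                   ┃        
                   ┃                   ┃        
                   ┃                   ┃        
                   ┃                   ┃        
                   ┃                   ┗━━━━━━━━


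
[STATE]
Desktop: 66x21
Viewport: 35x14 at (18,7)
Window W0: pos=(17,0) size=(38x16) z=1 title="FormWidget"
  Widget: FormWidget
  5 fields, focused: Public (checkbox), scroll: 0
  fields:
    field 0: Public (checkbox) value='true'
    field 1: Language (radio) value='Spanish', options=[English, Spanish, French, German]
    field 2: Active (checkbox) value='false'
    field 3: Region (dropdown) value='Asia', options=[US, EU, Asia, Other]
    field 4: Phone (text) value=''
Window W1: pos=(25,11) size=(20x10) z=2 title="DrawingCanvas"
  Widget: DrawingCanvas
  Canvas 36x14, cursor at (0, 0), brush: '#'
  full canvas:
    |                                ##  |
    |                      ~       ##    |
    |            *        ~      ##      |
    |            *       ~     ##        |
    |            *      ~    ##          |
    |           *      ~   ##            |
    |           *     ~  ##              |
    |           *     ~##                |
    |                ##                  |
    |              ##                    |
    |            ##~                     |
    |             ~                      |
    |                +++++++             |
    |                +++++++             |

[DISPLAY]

  Phone:      [                    
                                   
                                   
                                   
       ┏━━━━━━━━━━━━━━━━━━┓        
       ┃ DrawingCanvas    ┃        
       ┠──────────────────┨        
       ┃+                 ┃        
━━━━━━━┃                  ┃━━━━━━━━
       ┃            *     ┃        
       ┃            *     ┃        
       ┃            *     ┃        
       ┃           *      ┃        
       ┗━━━━━━━━━━━━━━━━━━┛        


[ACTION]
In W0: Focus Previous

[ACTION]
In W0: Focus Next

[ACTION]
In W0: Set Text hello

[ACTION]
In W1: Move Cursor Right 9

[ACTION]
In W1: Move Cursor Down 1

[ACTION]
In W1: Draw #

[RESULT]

  Phone:      [                    
                                   
                                   
                                   
       ┏━━━━━━━━━━━━━━━━━━┓        
       ┃ DrawingCanvas    ┃        
       ┠──────────────────┨        
       ┃                  ┃        
━━━━━━━┃         #        ┃━━━━━━━━
       ┃            *     ┃        
       ┃            *     ┃        
       ┃            *     ┃        
       ┃           *      ┃        
       ┗━━━━━━━━━━━━━━━━━━┛        


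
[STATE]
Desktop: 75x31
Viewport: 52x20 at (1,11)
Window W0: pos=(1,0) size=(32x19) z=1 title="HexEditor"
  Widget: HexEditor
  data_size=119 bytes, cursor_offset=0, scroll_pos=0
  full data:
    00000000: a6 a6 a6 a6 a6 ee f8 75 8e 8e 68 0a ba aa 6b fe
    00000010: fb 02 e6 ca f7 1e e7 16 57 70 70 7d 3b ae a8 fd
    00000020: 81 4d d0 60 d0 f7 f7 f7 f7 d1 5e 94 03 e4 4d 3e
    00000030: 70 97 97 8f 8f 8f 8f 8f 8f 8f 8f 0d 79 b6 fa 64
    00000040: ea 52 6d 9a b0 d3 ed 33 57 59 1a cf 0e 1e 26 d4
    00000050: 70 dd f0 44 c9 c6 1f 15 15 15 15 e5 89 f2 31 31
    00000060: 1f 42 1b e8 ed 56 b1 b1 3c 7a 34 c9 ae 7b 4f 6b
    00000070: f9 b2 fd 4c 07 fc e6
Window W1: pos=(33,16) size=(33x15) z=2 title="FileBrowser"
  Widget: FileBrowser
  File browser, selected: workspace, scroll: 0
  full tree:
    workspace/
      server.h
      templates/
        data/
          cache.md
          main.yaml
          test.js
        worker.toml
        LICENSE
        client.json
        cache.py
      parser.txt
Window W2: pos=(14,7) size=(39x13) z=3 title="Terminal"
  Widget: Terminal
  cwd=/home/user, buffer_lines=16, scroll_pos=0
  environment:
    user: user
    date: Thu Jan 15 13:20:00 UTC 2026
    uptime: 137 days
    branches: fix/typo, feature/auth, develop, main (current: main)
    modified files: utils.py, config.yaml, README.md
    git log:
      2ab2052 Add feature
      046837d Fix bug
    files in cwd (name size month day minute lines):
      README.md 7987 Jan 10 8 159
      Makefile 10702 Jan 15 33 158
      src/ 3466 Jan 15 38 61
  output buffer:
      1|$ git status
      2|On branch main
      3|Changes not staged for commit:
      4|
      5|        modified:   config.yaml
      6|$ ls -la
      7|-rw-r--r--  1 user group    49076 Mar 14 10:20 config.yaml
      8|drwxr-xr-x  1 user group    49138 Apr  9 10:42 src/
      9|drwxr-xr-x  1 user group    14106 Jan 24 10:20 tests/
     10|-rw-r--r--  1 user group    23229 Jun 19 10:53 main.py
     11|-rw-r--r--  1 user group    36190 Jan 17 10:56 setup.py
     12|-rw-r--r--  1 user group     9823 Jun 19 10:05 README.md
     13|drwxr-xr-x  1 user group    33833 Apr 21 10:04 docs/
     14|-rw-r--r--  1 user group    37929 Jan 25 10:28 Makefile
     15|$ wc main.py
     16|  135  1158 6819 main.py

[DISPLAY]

┃            ┃On branch main                       ┃
┃            ┃Changes not staged for commit:       ┃
┃            ┃                                     ┃
┃            ┃        modified:   config.yaml      ┃
┃            ┃$ ls -la                             ┃
┃            ┃-rw-r--r--  1 user group    49076 Mar┃
┃            ┃drwxr-xr-x  1 user group    49138 Apr┃
┗━━━━━━━━━━━━┃drwxr-xr-x  1 user group    14106 Jan┃
             ┗━━━━━━━━━━━━━━━━━━━━━━━━━━━━━━━━━━━━━┛
                                ┃    server.h       
                                ┃    [+] templates/ 
                                ┃    parser.txt     
                                ┃                   
                                ┃                   
                                ┃                   
                                ┃                   
                                ┃                   
                                ┃                   
                                ┃                   
                                ┗━━━━━━━━━━━━━━━━━━━


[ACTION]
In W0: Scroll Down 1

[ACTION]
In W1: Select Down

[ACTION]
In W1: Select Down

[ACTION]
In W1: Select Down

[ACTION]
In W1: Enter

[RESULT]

┃            ┃On branch main                       ┃
┃            ┃Changes not staged for commit:       ┃
┃            ┃                                     ┃
┃            ┃        modified:   config.yaml      ┃
┃            ┃$ ls -la                             ┃
┃            ┃-rw-r--r--  1 user group    49076 Mar┃
┃            ┃drwxr-xr-x  1 user group    49138 Apr┃
┗━━━━━━━━━━━━┃drwxr-xr-x  1 user group    14106 Jan┃
             ┗━━━━━━━━━━━━━━━━━━━━━━━━━━━━━━━━━━━━━┛
                                ┃    server.h       
                                ┃    [+] templates/ 
                                ┃  > parser.txt     
                                ┃                   
                                ┃                   
                                ┃                   
                                ┃                   
                                ┃                   
                                ┃                   
                                ┃                   
                                ┗━━━━━━━━━━━━━━━━━━━


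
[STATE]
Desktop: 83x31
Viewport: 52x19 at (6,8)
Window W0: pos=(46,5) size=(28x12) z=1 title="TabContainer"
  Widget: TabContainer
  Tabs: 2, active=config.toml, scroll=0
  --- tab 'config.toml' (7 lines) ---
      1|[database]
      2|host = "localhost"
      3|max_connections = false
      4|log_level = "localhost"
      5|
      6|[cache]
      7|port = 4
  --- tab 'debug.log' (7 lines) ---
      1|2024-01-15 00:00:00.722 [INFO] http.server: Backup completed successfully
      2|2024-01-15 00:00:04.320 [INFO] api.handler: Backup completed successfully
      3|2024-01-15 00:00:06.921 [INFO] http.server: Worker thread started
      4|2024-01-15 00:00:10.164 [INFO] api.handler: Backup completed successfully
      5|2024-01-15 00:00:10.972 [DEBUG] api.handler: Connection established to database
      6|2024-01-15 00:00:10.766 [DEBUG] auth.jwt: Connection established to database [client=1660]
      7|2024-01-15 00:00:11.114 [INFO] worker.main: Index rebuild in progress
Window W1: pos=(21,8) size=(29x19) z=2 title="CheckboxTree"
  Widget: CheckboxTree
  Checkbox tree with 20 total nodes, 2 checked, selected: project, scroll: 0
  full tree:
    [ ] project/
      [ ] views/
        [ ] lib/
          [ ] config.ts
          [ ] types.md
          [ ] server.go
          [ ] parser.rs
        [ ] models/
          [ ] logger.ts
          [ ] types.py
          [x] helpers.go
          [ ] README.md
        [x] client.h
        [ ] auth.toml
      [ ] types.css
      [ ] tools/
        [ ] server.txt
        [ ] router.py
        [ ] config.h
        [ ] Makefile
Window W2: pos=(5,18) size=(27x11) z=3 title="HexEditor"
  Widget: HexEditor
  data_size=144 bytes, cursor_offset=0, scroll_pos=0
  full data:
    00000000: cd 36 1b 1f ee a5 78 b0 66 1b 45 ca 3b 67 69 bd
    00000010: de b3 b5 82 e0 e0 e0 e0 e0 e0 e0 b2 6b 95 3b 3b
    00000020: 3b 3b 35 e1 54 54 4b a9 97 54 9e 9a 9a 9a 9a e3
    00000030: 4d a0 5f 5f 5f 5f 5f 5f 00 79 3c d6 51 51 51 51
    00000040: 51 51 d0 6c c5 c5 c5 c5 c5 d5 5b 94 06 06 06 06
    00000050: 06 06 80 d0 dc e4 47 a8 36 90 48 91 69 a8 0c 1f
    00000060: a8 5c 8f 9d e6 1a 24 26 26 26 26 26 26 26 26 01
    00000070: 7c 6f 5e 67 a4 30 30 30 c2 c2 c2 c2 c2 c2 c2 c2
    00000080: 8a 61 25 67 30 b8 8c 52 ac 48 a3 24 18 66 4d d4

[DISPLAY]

               ┏━━━━━━━━━━━━━━━━━━━━━━━━━━━┓nfig.tom
               ┃ CheckboxTree              ┃────────
               ┠───────────────────────────┨tabase] 
               ┃>[-] project/              ┃t = "loc
               ┃   [-] views/              ┃_connect
               ┃     [ ] lib/              ┃_level =
               ┃       [ ] config.ts       ┃        
               ┃       [ ] types.md        ┃che]    
               ┃       [ ] server.go       ┃━━━━━━━━
               ┃       [ ] parser.rs       ┃        
━━━━━━━━━━━━━━━━━━━━━━━━━┓odels/           ┃        
 HexEditor               ┃ logger.ts       ┃        
─────────────────────────┨ types.py        ┃        
00000000  CD 36 1b 1f ee ┃ helpers.go      ┃        
00000010  de b3 b5 82 e0 ┃ README.md       ┃        
00000020  3b 3b 35 e1 54 ┃lient.h          ┃        
00000030  4d a0 5f 5f 5f ┃uth.toml         ┃        
00000040  51 51 d0 6c c5 ┃es.css           ┃        
00000050  06 06 80 d0 dc ┃━━━━━━━━━━━━━━━━━┛        


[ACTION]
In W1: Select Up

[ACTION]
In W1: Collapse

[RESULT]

               ┏━━━━━━━━━━━━━━━━━━━━━━━━━━━┓nfig.tom
               ┃ CheckboxTree              ┃────────
               ┠───────────────────────────┨tabase] 
               ┃>[-] project/              ┃t = "loc
               ┃                           ┃_connect
               ┃                           ┃_level =
               ┃                           ┃        
               ┃                           ┃che]    
               ┃                           ┃━━━━━━━━
               ┃                           ┃        
━━━━━━━━━━━━━━━━━━━━━━━━━┓                 ┃        
 HexEditor               ┃                 ┃        
─────────────────────────┨                 ┃        
00000000  CD 36 1b 1f ee ┃                 ┃        
00000010  de b3 b5 82 e0 ┃                 ┃        
00000020  3b 3b 35 e1 54 ┃                 ┃        
00000030  4d a0 5f 5f 5f ┃                 ┃        
00000040  51 51 d0 6c c5 ┃                 ┃        
00000050  06 06 80 d0 dc ┃━━━━━━━━━━━━━━━━━┛        


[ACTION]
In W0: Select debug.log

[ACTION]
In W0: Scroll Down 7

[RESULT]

               ┏━━━━━━━━━━━━━━━━━━━━━━━━━━━┓nfig.tom
               ┃ CheckboxTree              ┃────────
               ┠───────────────────────────┨4-01-15 
               ┃>[-] project/              ┃        
               ┃                           ┃        
               ┃                           ┃        
               ┃                           ┃        
               ┃                           ┃        
               ┃                           ┃━━━━━━━━
               ┃                           ┃        
━━━━━━━━━━━━━━━━━━━━━━━━━┓                 ┃        
 HexEditor               ┃                 ┃        
─────────────────────────┨                 ┃        
00000000  CD 36 1b 1f ee ┃                 ┃        
00000010  de b3 b5 82 e0 ┃                 ┃        
00000020  3b 3b 35 e1 54 ┃                 ┃        
00000030  4d a0 5f 5f 5f ┃                 ┃        
00000040  51 51 d0 6c c5 ┃                 ┃        
00000050  06 06 80 d0 dc ┃━━━━━━━━━━━━━━━━━┛        


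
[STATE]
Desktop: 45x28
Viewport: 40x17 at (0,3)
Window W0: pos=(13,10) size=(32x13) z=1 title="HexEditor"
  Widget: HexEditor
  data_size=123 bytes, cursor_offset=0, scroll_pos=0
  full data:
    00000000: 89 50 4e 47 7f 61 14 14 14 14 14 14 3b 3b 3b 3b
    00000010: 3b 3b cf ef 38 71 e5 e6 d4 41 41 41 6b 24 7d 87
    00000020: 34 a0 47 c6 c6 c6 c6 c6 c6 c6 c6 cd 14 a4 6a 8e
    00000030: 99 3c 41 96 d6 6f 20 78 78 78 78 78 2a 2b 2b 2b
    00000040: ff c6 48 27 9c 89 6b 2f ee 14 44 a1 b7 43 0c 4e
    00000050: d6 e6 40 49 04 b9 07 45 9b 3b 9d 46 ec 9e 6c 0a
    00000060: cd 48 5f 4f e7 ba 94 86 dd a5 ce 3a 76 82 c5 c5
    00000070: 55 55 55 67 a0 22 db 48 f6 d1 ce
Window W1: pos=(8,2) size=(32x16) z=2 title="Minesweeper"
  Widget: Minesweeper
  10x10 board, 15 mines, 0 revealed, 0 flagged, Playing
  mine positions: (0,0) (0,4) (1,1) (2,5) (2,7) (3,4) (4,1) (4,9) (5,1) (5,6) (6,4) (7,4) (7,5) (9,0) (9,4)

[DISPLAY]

        ┃ Minesweeper                  ┃
        ┠──────────────────────────────┨
        ┃■■■■■■■■■■                    ┃
        ┃■■■■■■■■■■                    ┃
        ┃■■■■■■■■■■                    ┃
        ┃■■■■■■■■■■                    ┃
        ┃■■■■■■■■■■                    ┃
        ┃■■■■■■■■■■                    ┃
        ┃■■■■■■■■■■                    ┃
        ┃■■■■■■■■■■                    ┃
        ┃■■■■■■■■■■                    ┃
        ┃■■■■■■■■■■                    ┃
        ┃                              ┃
        ┃                              ┃
        ┗━━━━━━━━━━━━━━━━━━━━━━━━━━━━━━┛
             ┃00000050  d6 e6 40 49 04 b
             ┃00000060  cd 48 5f 4f e7 b


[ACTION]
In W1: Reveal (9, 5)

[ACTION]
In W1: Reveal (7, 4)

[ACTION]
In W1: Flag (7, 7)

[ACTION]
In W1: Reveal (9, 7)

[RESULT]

        ┃ Minesweeper                  ┃
        ┠──────────────────────────────┨
        ┃✹■■■✹■■■■■                    ┃
        ┃■✹■■■■■■■■                    ┃
        ┃■■■■■✹■✹■■                    ┃
        ┃■■■■✹■■■■■                    ┃
        ┃■✹■■■■■■■✹                    ┃
        ┃■✹■■■■✹■■■                    ┃
        ┃■■■■✹■■■■■                    ┃
        ┃■■■■✹✹■■■■                    ┃
        ┃■■■■■■■■■■                    ┃
        ┃✹■■■✹1■■■■                    ┃
        ┃                              ┃
        ┃                              ┃
        ┗━━━━━━━━━━━━━━━━━━━━━━━━━━━━━━┛
             ┃00000050  d6 e6 40 49 04 b
             ┃00000060  cd 48 5f 4f e7 b


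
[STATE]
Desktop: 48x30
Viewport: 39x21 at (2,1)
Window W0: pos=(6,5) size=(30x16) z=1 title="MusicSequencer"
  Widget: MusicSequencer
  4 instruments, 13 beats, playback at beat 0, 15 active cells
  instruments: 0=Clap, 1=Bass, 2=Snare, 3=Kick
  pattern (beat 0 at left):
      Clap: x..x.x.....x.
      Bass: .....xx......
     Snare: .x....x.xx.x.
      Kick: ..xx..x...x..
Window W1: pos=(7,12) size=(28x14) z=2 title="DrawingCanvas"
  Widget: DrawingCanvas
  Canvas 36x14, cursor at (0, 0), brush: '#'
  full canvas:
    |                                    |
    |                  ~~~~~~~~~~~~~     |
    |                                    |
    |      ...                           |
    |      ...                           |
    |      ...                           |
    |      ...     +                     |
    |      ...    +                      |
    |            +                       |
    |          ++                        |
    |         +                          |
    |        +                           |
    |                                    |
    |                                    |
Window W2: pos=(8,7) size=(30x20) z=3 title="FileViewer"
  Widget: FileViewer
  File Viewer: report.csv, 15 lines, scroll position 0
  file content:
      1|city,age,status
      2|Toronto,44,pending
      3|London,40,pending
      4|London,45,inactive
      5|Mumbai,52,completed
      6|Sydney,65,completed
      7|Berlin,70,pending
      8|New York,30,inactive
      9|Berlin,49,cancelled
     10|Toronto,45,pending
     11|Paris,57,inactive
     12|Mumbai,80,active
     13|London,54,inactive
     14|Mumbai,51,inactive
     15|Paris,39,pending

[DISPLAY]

                                       
                                       
                                       
                                       
    ┏━━━━━━━━━━━━━━━━━━━━━━━━━━━━┓     
    ┃ MusicSequencer             ┃     
    ┠─┏━━━━━━━━━━━━━━━━━━━━━━━━━━━━┓   
    ┃ ┃ FileViewer                 ┃   
    ┃ ┠────────────────────────────┨   
    ┃ ┃city,age,status            ▲┃   
    ┃ ┃Toronto,44,pending         █┃   
    ┃┏┃London,40,pending          ░┃   
    ┃┃┃London,45,inactive         ░┃   
    ┃┠┃Mumbai,52,completed        ░┃   
    ┃┃┃Sydney,65,completed        ░┃   
    ┃┃┃Berlin,70,pending          ░┃   
    ┃┃┃New York,30,inactive       ░┃   
    ┃┃┃Berlin,49,cancelled        ░┃   
    ┃┃┃Toronto,45,pending         ░┃   
    ┗┃┃Paris,57,inactive          ░┃   
     ┃┃Mumbai,80,active           ░┃   


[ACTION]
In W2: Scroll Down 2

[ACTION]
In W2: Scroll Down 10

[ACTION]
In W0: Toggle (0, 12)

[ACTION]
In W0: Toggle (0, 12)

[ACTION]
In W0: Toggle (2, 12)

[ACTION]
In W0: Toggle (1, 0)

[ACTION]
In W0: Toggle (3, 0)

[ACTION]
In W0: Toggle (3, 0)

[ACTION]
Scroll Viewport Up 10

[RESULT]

                                       
                                       
                                       
                                       
                                       
    ┏━━━━━━━━━━━━━━━━━━━━━━━━━━━━┓     
    ┃ MusicSequencer             ┃     
    ┠─┏━━━━━━━━━━━━━━━━━━━━━━━━━━━━┓   
    ┃ ┃ FileViewer                 ┃   
    ┃ ┠────────────────────────────┨   
    ┃ ┃city,age,status            ▲┃   
    ┃ ┃Toronto,44,pending         █┃   
    ┃┏┃London,40,pending          ░┃   
    ┃┃┃London,45,inactive         ░┃   
    ┃┠┃Mumbai,52,completed        ░┃   
    ┃┃┃Sydney,65,completed        ░┃   
    ┃┃┃Berlin,70,pending          ░┃   
    ┃┃┃New York,30,inactive       ░┃   
    ┃┃┃Berlin,49,cancelled        ░┃   
    ┃┃┃Toronto,45,pending         ░┃   
    ┗┃┃Paris,57,inactive          ░┃   


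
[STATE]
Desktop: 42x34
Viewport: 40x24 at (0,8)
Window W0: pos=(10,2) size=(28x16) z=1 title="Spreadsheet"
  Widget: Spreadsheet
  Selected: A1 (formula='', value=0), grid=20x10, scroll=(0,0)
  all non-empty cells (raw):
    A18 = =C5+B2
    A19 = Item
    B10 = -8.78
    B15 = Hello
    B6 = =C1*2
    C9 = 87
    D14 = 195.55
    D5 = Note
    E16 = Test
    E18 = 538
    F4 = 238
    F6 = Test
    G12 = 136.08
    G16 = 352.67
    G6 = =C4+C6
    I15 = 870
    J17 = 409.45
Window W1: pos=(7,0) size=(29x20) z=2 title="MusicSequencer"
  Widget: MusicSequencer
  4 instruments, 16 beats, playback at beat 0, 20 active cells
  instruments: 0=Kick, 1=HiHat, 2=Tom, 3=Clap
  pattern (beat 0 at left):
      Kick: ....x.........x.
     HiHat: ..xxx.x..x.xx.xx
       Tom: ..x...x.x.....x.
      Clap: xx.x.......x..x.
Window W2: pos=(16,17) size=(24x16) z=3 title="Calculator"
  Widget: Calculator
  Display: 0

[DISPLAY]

       ┃                           ┃ ┃  
       ┃                           ┃ ┃  
       ┃                           ┃ ┃  
       ┃                           ┃ ┃  
       ┃                           ┃ ┃  
       ┃                           ┃ ┃  
       ┃                           ┃ ┃  
       ┃                           ┃ ┃  
       ┃                           ┃ ┃  
       ┃        ┏━━━━━━━━━━━━━━━━━━━━━━┓
       ┃        ┃ Calculator           ┃
       ┗━━━━━━━━┠──────────────────────┨
                ┃                     0┃
                ┃┌───┬───┬───┬───┐     ┃
                ┃│ 7 │ 8 │ 9 │ ÷ │     ┃
                ┃├───┼───┼───┼───┤     ┃
                ┃│ 4 │ 5 │ 6 │ × │     ┃
                ┃├───┼───┼───┼───┤     ┃
                ┃│ 1 │ 2 │ 3 │ - │     ┃
                ┃├───┼───┼───┼───┤     ┃
                ┃│ 0 │ . │ = │ + │     ┃
                ┃├───┼───┼───┼───┤     ┃
                ┃│ C │ MC│ MR│ M+│     ┃
                ┃└───┴───┴───┴───┘     ┃


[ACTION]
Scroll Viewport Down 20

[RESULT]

       ┃                           ┃ ┃  
       ┃                           ┃ ┃  
       ┃                           ┃ ┃  
       ┃                           ┃ ┃  
       ┃                           ┃ ┃  
       ┃                           ┃ ┃  
       ┃                           ┃ ┃  
       ┃        ┏━━━━━━━━━━━━━━━━━━━━━━┓
       ┃        ┃ Calculator           ┃
       ┗━━━━━━━━┠──────────────────────┨
                ┃                     0┃
                ┃┌───┬───┬───┬───┐     ┃
                ┃│ 7 │ 8 │ 9 │ ÷ │     ┃
                ┃├───┼───┼───┼───┤     ┃
                ┃│ 4 │ 5 │ 6 │ × │     ┃
                ┃├───┼───┼───┼───┤     ┃
                ┃│ 1 │ 2 │ 3 │ - │     ┃
                ┃├───┼───┼───┼───┤     ┃
                ┃│ 0 │ . │ = │ + │     ┃
                ┃├───┼───┼───┼───┤     ┃
                ┃│ C │ MC│ MR│ M+│     ┃
                ┃└───┴───┴───┴───┘     ┃
                ┗━━━━━━━━━━━━━━━━━━━━━━┛
                                        


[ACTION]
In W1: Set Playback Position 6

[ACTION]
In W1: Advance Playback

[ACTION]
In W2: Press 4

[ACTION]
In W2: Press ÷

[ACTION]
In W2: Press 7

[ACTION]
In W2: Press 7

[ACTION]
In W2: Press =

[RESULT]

       ┃                           ┃ ┃  
       ┃                           ┃ ┃  
       ┃                           ┃ ┃  
       ┃                           ┃ ┃  
       ┃                           ┃ ┃  
       ┃                           ┃ ┃  
       ┃                           ┃ ┃  
       ┃        ┏━━━━━━━━━━━━━━━━━━━━━━┓
       ┃        ┃ Calculator           ┃
       ┗━━━━━━━━┠──────────────────────┨
                ┃         0.05194805195┃
                ┃┌───┬───┬───┬───┐     ┃
                ┃│ 7 │ 8 │ 9 │ ÷ │     ┃
                ┃├───┼───┼───┼───┤     ┃
                ┃│ 4 │ 5 │ 6 │ × │     ┃
                ┃├───┼───┼───┼───┤     ┃
                ┃│ 1 │ 2 │ 3 │ - │     ┃
                ┃├───┼───┼───┼───┤     ┃
                ┃│ 0 │ . │ = │ + │     ┃
                ┃├───┼───┼───┼───┤     ┃
                ┃│ C │ MC│ MR│ M+│     ┃
                ┃└───┴───┴───┴───┘     ┃
                ┗━━━━━━━━━━━━━━━━━━━━━━┛
                                        
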